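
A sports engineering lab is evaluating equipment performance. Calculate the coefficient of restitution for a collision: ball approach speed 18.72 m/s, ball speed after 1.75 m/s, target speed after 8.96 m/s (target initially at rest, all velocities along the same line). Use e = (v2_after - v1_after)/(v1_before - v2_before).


e = (v2_after - v1_after) / (v1_before - v2_before)
Numerator = 8.96 - 1.75 = 7.21
Denominator = 18.72 - 0 = 18.72
e = 7.21 / 18.72 = 0.3851

0.3851


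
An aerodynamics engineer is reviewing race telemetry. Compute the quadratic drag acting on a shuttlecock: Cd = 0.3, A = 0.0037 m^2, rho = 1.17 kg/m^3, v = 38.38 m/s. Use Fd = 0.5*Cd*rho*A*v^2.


Fd = 0.5 * Cd * rho * A * v^2
Fd = 0.5 * 0.3 * 1.17 * 0.0037 * 38.38^2
v^2 = 1473.0244
Fd = 0.5 * 0.3 * 1.17 * 0.0037 * 1473.0244 = 0.9565 N

0.9565 N


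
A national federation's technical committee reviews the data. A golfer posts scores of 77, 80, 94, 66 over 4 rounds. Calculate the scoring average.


Average = sum / n
Sum = 317
Average = 317 / 4 = 79.25

79.25


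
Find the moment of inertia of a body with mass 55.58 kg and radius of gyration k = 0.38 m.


I = m * k^2
I = 55.58 * 0.38^2
I = 55.58 * 0.1444 = 8.0258 kg*m^2

8.0258 kg*m^2


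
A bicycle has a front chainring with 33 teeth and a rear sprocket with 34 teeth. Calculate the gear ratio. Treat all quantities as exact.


GR = front_teeth / rear_teeth
GR = 33 / 34
GR = 0.9706

0.9706


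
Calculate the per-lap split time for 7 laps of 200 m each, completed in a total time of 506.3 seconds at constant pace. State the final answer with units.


Split time = total_time / n_laps = 506.3 / 7
Split time = 72.3286 s per lap

72.3286 s


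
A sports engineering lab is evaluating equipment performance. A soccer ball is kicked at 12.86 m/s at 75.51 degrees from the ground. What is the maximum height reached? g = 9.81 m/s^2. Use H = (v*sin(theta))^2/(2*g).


H = (v*sin(theta))^2 / (2*g)
vy = v*sin(theta) = 12.86 * sin(75.51 deg) = 12.4509 m/s
H = vy^2 / (2*g) = 155.0259 / (2*9.81)
H = 155.0259 / 19.62 = 7.9014 m

7.9014 m


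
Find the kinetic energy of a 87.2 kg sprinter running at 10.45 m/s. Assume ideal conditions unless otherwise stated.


KE = 0.5 * m * v^2
KE = 0.5 * 87.2 * 10.45^2
KE = 0.5 * 87.2 * 109.2025 = 4761.229 J

4761.229 J


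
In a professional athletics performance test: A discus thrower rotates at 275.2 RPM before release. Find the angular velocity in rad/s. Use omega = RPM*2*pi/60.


omega = RPM * 2 * pi / 60
omega = 275.2 * 2 * 3.14159 / 60
omega = 1729.1326 / 60 = 28.8189 rad/s

28.8189 rad/s


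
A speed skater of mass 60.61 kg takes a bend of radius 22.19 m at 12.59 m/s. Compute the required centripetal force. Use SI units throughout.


Fc = m * v^2 / r
v^2 = 12.59^2 = 158.5081
Fc = 60.61 * 158.5081 / 22.19
Fc = 9607.1759 / 22.19 = 432.9507 N

432.9507 N


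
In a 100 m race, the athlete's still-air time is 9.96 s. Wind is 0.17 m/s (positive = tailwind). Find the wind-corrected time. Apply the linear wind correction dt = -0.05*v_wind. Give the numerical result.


dt = -0.05 * v_wind = -0.05 * 0.17 = -0.0085 s
t_corrected = t_still + dt = 9.96 + (-0.0085)
t_corrected = 9.9515 s

9.9515 s


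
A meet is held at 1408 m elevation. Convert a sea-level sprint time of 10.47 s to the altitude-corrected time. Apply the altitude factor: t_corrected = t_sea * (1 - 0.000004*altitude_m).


Correction factor = 1 - 0.000004 * 1408 = 0.994368
t_corrected = t_sea * factor = 10.47 * 0.994368
t_corrected = 10.411 s

10.411 s


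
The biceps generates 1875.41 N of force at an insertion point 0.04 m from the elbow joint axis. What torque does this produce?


tau = F * d
tau = 1875.41 * 0.04
tau = 75.0164 N*m

75.0164 N*m


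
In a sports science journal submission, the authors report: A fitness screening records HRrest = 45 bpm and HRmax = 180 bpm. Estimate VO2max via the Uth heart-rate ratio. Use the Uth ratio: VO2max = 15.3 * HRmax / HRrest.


VO2max = 15.3 * HRmax / HRrest
VO2max = 15.3 * 180 / 45
VO2max = 2754 / 45 = 61.2 mL/kg/min

61.2 mL/kg/min


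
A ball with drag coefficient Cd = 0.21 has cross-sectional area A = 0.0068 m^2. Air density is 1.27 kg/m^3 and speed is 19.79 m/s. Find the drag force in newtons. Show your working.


Fd = 0.5 * Cd * rho * A * v^2
Fd = 0.5 * 0.21 * 1.27 * 0.0068 * 19.79^2
v^2 = 391.6441
Fd = 0.5 * 0.21 * 1.27 * 0.0068 * 391.6441 = 0.3551 N

0.3551 N


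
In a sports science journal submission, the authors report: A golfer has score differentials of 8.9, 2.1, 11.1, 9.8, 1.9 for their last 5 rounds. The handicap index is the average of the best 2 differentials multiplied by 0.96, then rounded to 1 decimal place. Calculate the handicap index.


All differentials: 8.9, 2.1, 11.1, 9.8, 1.9
Sorted: 1.9, 2.1, 8.9, 9.8, 11.1
Best 2: 1.9, 2.1
Average of best = 4 / 2 = 2
Raw index = 2 * 0.96 = 1.92
Handicap index = round(1.92, 1) = 1.9

1.9


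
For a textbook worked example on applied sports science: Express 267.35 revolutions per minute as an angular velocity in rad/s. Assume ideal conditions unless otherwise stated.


omega = RPM * 2 * pi / 60
omega = 267.35 * 2 * 3.14159 / 60
omega = 1679.8096 / 60 = 27.9968 rad/s

27.9968 rad/s


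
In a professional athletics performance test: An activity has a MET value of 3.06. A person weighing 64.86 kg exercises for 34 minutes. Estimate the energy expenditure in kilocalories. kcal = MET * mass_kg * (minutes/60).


kcal = MET * mass * time_hr
Convert time: 34 min = 0.5667 hr
kcal = 3.06 * 64.86 * 0.5667
kcal = 112.4672 kcal

112.4672 kcal


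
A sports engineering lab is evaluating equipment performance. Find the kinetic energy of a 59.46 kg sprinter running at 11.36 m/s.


KE = 0.5 * m * v^2
KE = 0.5 * 59.46 * 11.36^2
KE = 0.5 * 59.46 * 129.0496 = 3836.6446 J

3836.6446 J


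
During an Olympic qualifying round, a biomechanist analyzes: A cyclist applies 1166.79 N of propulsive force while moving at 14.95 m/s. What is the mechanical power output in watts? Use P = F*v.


P = F * v
P = 1166.79 * 14.95
P = 17443.5105 W

17443.5105 W


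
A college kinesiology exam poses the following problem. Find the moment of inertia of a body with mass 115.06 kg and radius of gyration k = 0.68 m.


I = m * k^2
I = 115.06 * 0.68^2
I = 115.06 * 0.4624 = 53.2037 kg*m^2

53.2037 kg*m^2


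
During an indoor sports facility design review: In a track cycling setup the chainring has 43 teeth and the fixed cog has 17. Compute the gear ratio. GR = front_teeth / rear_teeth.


GR = front_teeth / rear_teeth
GR = 43 / 17
GR = 2.5294

2.5294


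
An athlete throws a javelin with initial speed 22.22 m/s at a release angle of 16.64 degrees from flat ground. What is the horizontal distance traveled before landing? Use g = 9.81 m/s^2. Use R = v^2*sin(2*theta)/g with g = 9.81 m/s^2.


R = v^2 * sin(2*theta) / g
Convert angle to radians: theta = 16.64 deg = 0.2904 rad
sin(2*theta) = sin(0.5808) = 0.5487
R = 22.22^2 * 0.5487 / 9.81
R = 493.7284 * 0.5487 / 9.81 = 27.6171 m

27.6171 m


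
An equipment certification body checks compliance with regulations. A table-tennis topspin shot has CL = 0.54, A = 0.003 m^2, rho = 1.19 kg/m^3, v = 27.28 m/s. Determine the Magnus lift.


FM = 0.5 * CL * rho * A * v^2
FM = 0.5 * 0.54 * 1.19 * 0.003 * 27.28^2
v^2 = 744.1984
FM = 0.5 * 0.54 * 1.19 * 0.003 * 744.1984 = 0.7173 N

0.7173 N


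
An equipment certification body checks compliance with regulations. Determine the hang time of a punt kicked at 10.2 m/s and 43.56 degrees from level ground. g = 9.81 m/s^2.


T = 2*v*sin(theta)/g
sin(theta) = sin(43.56 deg) = 0.6891
T = 2*10.2*0.6891 / 9.81
T = 14.0579 / 9.81 = 1.433 s

1.433 s


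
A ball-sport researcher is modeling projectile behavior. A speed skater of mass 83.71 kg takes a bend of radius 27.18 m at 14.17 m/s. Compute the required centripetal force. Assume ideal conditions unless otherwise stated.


Fc = m * v^2 / r
v^2 = 14.17^2 = 200.7889
Fc = 83.71 * 200.7889 / 27.18
Fc = 16808.0388 / 27.18 = 618.3973 N

618.3973 N


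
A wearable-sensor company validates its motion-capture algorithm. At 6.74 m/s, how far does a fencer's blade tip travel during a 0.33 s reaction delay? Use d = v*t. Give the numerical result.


d = v * t
d = 6.74 * 0.33
d = 2.2242 m

2.2242 m


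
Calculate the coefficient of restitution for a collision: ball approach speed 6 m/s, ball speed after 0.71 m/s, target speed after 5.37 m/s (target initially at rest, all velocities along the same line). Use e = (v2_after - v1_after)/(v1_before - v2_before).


e = (v2_after - v1_after) / (v1_before - v2_before)
Numerator = 5.37 - 0.71 = 4.66
Denominator = 6 - 0 = 6
e = 4.66 / 6 = 0.7767

0.7767


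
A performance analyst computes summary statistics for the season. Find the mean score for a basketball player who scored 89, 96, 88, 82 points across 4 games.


Average = sum / n
Sum = 355
Average = 355 / 4 = 88.75

88.75


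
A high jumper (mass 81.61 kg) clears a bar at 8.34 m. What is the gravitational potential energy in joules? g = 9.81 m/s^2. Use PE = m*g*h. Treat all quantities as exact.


PE = m * g * h
PE = 81.61 * 9.81 * 8.34
PE = 800.5941 * 8.34 = 6676.9548 J

6676.9548 J


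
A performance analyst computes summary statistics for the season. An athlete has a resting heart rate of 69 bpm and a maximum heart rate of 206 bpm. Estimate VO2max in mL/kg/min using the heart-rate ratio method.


VO2max = 15.3 * HRmax / HRrest
VO2max = 15.3 * 206 / 69
VO2max = 3151.8 / 69 = 45.6783 mL/kg/min

45.6783 mL/kg/min


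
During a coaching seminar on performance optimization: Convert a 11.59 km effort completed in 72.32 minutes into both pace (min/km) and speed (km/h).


Pace = time / distance = 72.32 min / 11.59 km = 6.2399 min/km
Speed = distance / time_in_hours = 11.59 / 1.2053 hr
Speed = 9.6156 km/h

6.2399 min/km, 9.6156 km/h


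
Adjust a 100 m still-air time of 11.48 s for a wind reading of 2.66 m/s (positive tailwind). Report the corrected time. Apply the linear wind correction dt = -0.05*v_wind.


dt = -0.05 * v_wind = -0.05 * 2.66 = -0.133 s
t_corrected = t_still + dt = 11.48 + (-0.133)
t_corrected = 11.347 s

11.347 s


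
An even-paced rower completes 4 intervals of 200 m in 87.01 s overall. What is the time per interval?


Split time = total_time / n_laps = 87.01 / 4
Split time = 21.7525 s per lap

21.7525 s


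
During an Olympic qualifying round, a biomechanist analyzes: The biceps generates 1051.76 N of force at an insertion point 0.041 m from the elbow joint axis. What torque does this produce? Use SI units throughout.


tau = F * d
tau = 1051.76 * 0.041
tau = 43.1222 N*m

43.1222 N*m


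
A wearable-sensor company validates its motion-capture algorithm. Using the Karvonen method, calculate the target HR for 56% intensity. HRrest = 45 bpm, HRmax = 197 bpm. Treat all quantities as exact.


Target = HRrest + pct*(HRmax - HRrest)
Heart rate reserve = HRmax - HRrest = 197 - 45 = 152 bpm
Fraction = 56% = 0.56
Target = 45 + 0.56 * 152
Target = 45 + 85.12 = 130.12 bpm

130.12 bpm


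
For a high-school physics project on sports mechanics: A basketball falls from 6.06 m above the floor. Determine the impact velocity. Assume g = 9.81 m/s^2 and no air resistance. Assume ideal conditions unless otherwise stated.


v = sqrt(2 * g * h)
v = sqrt(2 * 9.81 * 6.06)
v = sqrt(118.8972) = 10.904 m/s

10.904 m/s


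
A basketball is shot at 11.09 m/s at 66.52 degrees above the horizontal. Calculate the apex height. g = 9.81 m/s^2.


H = (v*sin(theta))^2 / (2*g)
vy = v*sin(theta) = 11.09 * sin(66.52 deg) = 10.1717 m/s
H = vy^2 / (2*g) = 103.4643 / (2*9.81)
H = 103.4643 / 19.62 = 5.2734 m

5.2734 m


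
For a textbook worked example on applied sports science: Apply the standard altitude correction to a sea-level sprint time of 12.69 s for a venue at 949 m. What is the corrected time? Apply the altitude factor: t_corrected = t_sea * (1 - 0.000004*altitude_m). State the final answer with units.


Correction factor = 1 - 0.000004 * 949 = 0.996204
t_corrected = t_sea * factor = 12.69 * 0.996204
t_corrected = 12.6418 s

12.6418 s


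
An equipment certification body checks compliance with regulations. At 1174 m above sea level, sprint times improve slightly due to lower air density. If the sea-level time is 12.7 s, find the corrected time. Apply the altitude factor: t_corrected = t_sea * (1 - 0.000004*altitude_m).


Correction factor = 1 - 0.000004 * 1174 = 0.995304
t_corrected = t_sea * factor = 12.7 * 0.995304
t_corrected = 12.6404 s

12.6404 s


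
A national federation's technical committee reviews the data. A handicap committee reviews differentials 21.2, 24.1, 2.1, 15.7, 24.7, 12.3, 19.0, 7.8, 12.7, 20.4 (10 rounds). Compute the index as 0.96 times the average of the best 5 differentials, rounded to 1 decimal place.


All differentials: 21.2, 24.1, 2.1, 15.7, 24.7, 12.3, 19.0, 7.8, 12.7, 20.4
Sorted: 2.1, 7.8, 12.3, 12.7, 15.7, 19.0, 20.4, 21.2, 24.1, 24.7
Best 5: 2.1, 7.8, 12.3, 12.7, 15.7
Average of best = 50.6 / 5 = 10.12
Raw index = 10.12 * 0.96 = 9.7152
Handicap index = round(9.7152, 1) = 9.7

9.7


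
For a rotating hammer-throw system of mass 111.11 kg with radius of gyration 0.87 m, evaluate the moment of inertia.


I = m * k^2
I = 111.11 * 0.87^2
I = 111.11 * 0.7569 = 84.0992 kg*m^2

84.0992 kg*m^2


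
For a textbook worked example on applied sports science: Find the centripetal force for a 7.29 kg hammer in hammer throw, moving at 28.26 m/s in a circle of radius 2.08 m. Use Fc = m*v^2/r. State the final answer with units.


Fc = m * v^2 / r
v^2 = 28.26^2 = 798.6276
Fc = 7.29 * 798.6276 / 2.08
Fc = 5821.9952 / 2.08 = 2799.0362 N

2799.0362 N


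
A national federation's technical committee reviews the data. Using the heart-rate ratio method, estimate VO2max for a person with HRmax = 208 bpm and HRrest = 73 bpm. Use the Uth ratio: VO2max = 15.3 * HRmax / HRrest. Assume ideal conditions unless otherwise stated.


VO2max = 15.3 * HRmax / HRrest
VO2max = 15.3 * 208 / 73
VO2max = 3182.4 / 73 = 43.5945 mL/kg/min

43.5945 mL/kg/min


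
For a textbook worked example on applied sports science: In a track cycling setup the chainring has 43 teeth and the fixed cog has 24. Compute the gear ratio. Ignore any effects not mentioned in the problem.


GR = front_teeth / rear_teeth
GR = 43 / 24
GR = 1.7917

1.7917


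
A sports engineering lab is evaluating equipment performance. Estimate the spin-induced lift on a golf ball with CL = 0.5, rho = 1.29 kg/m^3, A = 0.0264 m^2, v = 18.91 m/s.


FM = 0.5 * CL * rho * A * v^2
FM = 0.5 * 0.5 * 1.29 * 0.0264 * 18.91^2
v^2 = 357.5881
FM = 0.5 * 0.5 * 1.29 * 0.0264 * 357.5881 = 3.0445 N

3.0445 N


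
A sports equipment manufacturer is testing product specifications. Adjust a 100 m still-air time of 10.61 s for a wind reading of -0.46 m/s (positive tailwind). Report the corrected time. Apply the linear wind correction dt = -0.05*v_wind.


dt = -0.05 * v_wind = -0.05 * -0.46 = 0.023 s
t_corrected = t_still + dt = 10.61 + (0.023)
t_corrected = 10.633 s

10.633 s


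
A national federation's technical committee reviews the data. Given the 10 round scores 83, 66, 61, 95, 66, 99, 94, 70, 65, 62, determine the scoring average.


Average = sum / n
Sum = 761
Average = 761 / 10 = 76.1

76.1


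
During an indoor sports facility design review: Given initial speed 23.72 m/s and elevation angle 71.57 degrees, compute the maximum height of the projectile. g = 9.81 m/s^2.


H = (v*sin(theta))^2 / (2*g)
vy = v*sin(theta) = 23.72 * sin(71.57 deg) = 22.5034 m/s
H = vy^2 / (2*g) = 506.4037 / (2*9.81)
H = 506.4037 / 19.62 = 25.8106 m

25.8106 m


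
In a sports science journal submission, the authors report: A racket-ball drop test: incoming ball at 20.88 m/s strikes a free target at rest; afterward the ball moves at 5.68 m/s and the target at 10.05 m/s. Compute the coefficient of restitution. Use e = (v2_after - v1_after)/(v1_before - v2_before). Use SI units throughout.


e = (v2_after - v1_after) / (v1_before - v2_before)
Numerator = 10.05 - 5.68 = 4.37
Denominator = 20.88 - 0 = 20.88
e = 4.37 / 20.88 = 0.2093

0.2093


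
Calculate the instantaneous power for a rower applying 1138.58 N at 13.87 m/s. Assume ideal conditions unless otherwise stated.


P = F * v
P = 1138.58 * 13.87
P = 15792.1046 W

15792.1046 W


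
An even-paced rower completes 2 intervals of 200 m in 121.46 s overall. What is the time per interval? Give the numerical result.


Split time = total_time / n_laps = 121.46 / 2
Split time = 60.73 s per lap

60.73 s


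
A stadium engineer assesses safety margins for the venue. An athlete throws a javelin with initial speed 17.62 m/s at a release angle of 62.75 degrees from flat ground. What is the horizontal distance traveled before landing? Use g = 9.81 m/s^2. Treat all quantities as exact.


R = v^2 * sin(2*theta) / g
Convert angle to radians: theta = 62.75 deg = 1.0952 rad
sin(2*theta) = sin(2.1904) = 0.8141
R = 17.62^2 * 0.8141 / 9.81
R = 310.4644 * 0.8141 / 9.81 = 25.7649 m

25.7649 m


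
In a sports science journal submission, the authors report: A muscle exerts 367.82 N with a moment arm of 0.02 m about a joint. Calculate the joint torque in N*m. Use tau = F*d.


tau = F * d
tau = 367.82 * 0.02
tau = 7.3564 N*m

7.3564 N*m


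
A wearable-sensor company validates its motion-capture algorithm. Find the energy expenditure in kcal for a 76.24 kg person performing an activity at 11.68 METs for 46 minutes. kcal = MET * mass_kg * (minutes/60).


kcal = MET * mass * time_hr
Convert time: 46 min = 0.7667 hr
kcal = 11.68 * 76.24 * 0.7667
kcal = 682.7038 kcal

682.7038 kcal


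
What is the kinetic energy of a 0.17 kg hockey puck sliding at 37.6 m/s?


KE = 0.5 * m * v^2
KE = 0.5 * 0.17 * 37.6^2
KE = 0.5 * 0.17 * 1413.76 = 120.1696 J

120.1696 J


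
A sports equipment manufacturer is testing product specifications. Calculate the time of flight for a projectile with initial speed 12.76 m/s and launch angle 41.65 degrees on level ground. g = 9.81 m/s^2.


T = 2*v*sin(theta)/g
sin(theta) = sin(41.65 deg) = 0.6646
T = 2*12.76*0.6646 / 9.81
T = 16.96 / 9.81 = 1.7289 s

1.7289 s


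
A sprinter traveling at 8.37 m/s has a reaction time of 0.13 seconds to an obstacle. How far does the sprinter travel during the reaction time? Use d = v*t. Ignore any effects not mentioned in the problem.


d = v * t
d = 8.37 * 0.13
d = 1.0881 m

1.0881 m


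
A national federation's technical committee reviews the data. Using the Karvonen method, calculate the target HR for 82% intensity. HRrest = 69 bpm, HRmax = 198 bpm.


Target = HRrest + pct*(HRmax - HRrest)
Heart rate reserve = HRmax - HRrest = 198 - 69 = 129 bpm
Fraction = 82% = 0.82
Target = 69 + 0.82 * 129
Target = 69 + 105.78 = 174.78 bpm

174.78 bpm


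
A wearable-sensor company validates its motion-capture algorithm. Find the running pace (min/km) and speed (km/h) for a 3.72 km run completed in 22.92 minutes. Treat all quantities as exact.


Pace = time / distance = 22.92 min / 3.72 km = 6.1613 min/km
Speed = distance / time_in_hours = 3.72 / 0.382 hr
Speed = 9.7382 km/h

6.1613 min/km, 9.7382 km/h


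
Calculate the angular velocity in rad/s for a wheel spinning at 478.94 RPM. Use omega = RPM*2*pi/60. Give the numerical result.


omega = RPM * 2 * pi / 60
omega = 478.94 * 2 * 3.14159 / 60
omega = 3009.2688 / 60 = 50.1545 rad/s

50.1545 rad/s


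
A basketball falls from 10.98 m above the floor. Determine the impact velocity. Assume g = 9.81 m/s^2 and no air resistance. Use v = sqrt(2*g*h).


v = sqrt(2 * g * h)
v = sqrt(2 * 9.81 * 10.98)
v = sqrt(215.4276) = 14.6775 m/s

14.6775 m/s


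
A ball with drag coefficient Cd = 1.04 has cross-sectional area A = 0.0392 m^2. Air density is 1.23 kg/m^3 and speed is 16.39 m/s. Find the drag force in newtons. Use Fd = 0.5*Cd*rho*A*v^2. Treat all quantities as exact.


Fd = 0.5 * Cd * rho * A * v^2
Fd = 0.5 * 1.04 * 1.23 * 0.0392 * 16.39^2
v^2 = 268.6321
Fd = 0.5 * 1.04 * 1.23 * 0.0392 * 268.6321 = 6.7352 N

6.7352 N


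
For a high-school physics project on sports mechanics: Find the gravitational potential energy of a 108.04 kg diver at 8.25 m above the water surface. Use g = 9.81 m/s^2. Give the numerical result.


PE = m * g * h
PE = 108.04 * 9.81 * 8.25
PE = 1059.8724 * 8.25 = 8743.9473 J

8743.9473 J


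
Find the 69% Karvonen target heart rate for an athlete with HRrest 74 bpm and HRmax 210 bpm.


Target = HRrest + pct*(HRmax - HRrest)
Heart rate reserve = HRmax - HRrest = 210 - 74 = 136 bpm
Fraction = 69% = 0.69
Target = 74 + 0.69 * 136
Target = 74 + 93.84 = 167.84 bpm

167.84 bpm


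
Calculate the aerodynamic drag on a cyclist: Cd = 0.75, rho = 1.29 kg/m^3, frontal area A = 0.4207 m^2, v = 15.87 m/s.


Fd = 0.5 * Cd * rho * A * v^2
Fd = 0.5 * 0.75 * 1.29 * 0.4207 * 15.87^2
v^2 = 251.8569
Fd = 0.5 * 0.75 * 1.29 * 0.4207 * 251.8569 = 51.2563 N

51.2563 N


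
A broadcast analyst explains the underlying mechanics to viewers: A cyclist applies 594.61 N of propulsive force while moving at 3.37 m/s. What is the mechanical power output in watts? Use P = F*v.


P = F * v
P = 594.61 * 3.37
P = 2003.8357 W

2003.8357 W


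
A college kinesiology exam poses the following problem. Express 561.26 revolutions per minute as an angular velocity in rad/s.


omega = RPM * 2 * pi / 60
omega = 561.26 * 2 * 3.14159 / 60
omega = 3526.5006 / 60 = 58.775 rad/s

58.775 rad/s


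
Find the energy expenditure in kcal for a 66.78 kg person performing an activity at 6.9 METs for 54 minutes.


kcal = MET * mass * time_hr
Convert time: 54 min = 0.9 hr
kcal = 6.9 * 66.78 * 0.9
kcal = 414.7038 kcal

414.7038 kcal


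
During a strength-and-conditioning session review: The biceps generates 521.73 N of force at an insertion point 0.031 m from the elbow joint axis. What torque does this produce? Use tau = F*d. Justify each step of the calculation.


tau = F * d
tau = 521.73 * 0.031
tau = 16.1736 N*m

16.1736 N*m


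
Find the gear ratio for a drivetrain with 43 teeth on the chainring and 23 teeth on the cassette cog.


GR = front_teeth / rear_teeth
GR = 43 / 23
GR = 1.8696

1.8696


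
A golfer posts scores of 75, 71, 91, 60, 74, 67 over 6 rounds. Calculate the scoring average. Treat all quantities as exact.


Average = sum / n
Sum = 438
Average = 438 / 6 = 73

73


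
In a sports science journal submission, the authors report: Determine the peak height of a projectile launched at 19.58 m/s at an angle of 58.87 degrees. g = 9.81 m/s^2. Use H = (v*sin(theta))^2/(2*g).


H = (v*sin(theta))^2 / (2*g)
vy = v*sin(theta) = 19.58 * sin(58.87 deg) = 16.7604 m/s
H = vy^2 / (2*g) = 280.9114 / (2*9.81)
H = 280.9114 / 19.62 = 14.3176 m

14.3176 m


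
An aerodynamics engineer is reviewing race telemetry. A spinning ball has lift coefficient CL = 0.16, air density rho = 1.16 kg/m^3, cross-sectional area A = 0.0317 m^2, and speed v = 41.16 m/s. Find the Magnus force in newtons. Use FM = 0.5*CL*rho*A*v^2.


FM = 0.5 * CL * rho * A * v^2
FM = 0.5 * 0.16 * 1.16 * 0.0317 * 41.16^2
v^2 = 1694.1456
FM = 0.5 * 0.16 * 1.16 * 0.0317 * 1694.1456 = 4.9838 N

4.9838 N


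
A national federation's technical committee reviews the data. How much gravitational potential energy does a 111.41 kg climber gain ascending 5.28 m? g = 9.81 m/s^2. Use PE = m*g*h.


PE = m * g * h
PE = 111.41 * 9.81 * 5.28
PE = 1092.9321 * 5.28 = 5770.6815 J

5770.6815 J


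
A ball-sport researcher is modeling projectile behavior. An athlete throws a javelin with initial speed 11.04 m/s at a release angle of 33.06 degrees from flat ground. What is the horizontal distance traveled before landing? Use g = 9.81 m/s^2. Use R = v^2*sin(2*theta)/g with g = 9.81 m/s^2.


R = v^2 * sin(2*theta) / g
Convert angle to radians: theta = 33.06 deg = 0.577 rad
sin(2*theta) = sin(1.154) = 0.9144
R = 11.04^2 * 0.9144 / 9.81
R = 121.8816 * 0.9144 / 9.81 = 11.3606 m

11.3606 m


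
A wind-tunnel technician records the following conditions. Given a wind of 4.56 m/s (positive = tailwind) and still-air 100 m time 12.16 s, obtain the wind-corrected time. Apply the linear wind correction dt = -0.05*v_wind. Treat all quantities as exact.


dt = -0.05 * v_wind = -0.05 * 4.56 = -0.228 s
t_corrected = t_still + dt = 12.16 + (-0.228)
t_corrected = 11.932 s

11.932 s


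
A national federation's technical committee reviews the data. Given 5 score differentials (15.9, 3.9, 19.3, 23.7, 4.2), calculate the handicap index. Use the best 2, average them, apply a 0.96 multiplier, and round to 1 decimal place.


All differentials: 15.9, 3.9, 19.3, 23.7, 4.2
Sorted: 3.9, 4.2, 15.9, 19.3, 23.7
Best 2: 3.9, 4.2
Average of best = 8.1 / 2 = 4.05
Raw index = 4.05 * 0.96 = 3.888
Handicap index = round(3.888, 1) = 3.9

3.9


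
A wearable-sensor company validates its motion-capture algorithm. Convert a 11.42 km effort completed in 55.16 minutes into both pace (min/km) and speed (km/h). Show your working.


Pace = time / distance = 55.16 min / 11.42 km = 4.8301 min/km
Speed = distance / time_in_hours = 11.42 / 0.9193 hr
Speed = 12.422 km/h

4.8301 min/km, 12.422 km/h


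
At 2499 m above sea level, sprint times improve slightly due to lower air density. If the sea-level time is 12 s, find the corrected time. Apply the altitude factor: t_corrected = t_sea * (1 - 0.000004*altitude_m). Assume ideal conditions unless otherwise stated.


Correction factor = 1 - 0.000004 * 2499 = 0.990004
t_corrected = t_sea * factor = 12 * 0.990004
t_corrected = 11.88 s

11.88 s


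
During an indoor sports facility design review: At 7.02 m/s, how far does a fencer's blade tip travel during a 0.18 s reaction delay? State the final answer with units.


d = v * t
d = 7.02 * 0.18
d = 1.2636 m

1.2636 m


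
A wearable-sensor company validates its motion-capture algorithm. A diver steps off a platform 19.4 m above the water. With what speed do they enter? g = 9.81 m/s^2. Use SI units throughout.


v = sqrt(2 * g * h)
v = sqrt(2 * 9.81 * 19.4)
v = sqrt(380.628) = 19.5097 m/s

19.5097 m/s


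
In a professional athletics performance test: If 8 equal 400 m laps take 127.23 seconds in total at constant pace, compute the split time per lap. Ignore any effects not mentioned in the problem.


Split time = total_time / n_laps = 127.23 / 8
Split time = 15.9038 s per lap

15.9038 s


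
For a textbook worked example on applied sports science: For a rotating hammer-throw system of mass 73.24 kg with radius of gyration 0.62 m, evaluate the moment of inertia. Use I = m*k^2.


I = m * k^2
I = 73.24 * 0.62^2
I = 73.24 * 0.3844 = 28.1535 kg*m^2

28.1535 kg*m^2


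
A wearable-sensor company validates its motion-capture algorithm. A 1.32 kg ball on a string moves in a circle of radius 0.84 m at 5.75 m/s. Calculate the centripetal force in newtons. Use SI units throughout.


Fc = m * v^2 / r
v^2 = 5.75^2 = 33.0625
Fc = 1.32 * 33.0625 / 0.84
Fc = 43.6425 / 0.84 = 51.9554 N

51.9554 N


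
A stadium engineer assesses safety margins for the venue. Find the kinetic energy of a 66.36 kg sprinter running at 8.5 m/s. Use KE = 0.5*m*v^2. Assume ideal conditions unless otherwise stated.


KE = 0.5 * m * v^2
KE = 0.5 * 66.36 * 8.5^2
KE = 0.5 * 66.36 * 72.25 = 2397.255 J

2397.255 J


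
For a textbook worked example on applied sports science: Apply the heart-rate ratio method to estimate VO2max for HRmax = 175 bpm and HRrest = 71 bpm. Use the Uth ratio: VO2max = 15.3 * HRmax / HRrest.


VO2max = 15.3 * HRmax / HRrest
VO2max = 15.3 * 175 / 71
VO2max = 2677.5 / 71 = 37.7113 mL/kg/min

37.7113 mL/kg/min


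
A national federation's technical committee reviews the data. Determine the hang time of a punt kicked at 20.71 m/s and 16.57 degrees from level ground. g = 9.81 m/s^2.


T = 2*v*sin(theta)/g
sin(theta) = sin(16.57 deg) = 0.2852
T = 2*20.71*0.2852 / 9.81
T = 11.8124 / 9.81 = 1.2041 s

1.2041 s


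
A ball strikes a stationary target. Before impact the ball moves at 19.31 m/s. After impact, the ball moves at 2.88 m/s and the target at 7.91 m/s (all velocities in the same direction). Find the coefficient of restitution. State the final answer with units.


e = (v2_after - v1_after) / (v1_before - v2_before)
Numerator = 7.91 - 2.88 = 5.03
Denominator = 19.31 - 0 = 19.31
e = 5.03 / 19.31 = 0.2605

0.2605


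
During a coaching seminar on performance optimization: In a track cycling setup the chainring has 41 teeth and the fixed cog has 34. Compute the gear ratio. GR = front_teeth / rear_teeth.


GR = front_teeth / rear_teeth
GR = 41 / 34
GR = 1.2059

1.2059


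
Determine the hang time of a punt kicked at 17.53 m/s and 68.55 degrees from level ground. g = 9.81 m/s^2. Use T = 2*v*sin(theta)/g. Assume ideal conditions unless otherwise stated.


T = 2*v*sin(theta)/g
sin(theta) = sin(68.55 deg) = 0.9307
T = 2*17.53*0.9307 / 9.81
T = 32.6316 / 9.81 = 3.3264 s

3.3264 s


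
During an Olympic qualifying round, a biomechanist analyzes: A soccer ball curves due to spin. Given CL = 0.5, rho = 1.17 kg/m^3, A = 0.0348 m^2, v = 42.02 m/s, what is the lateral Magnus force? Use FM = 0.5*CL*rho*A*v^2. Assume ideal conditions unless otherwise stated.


FM = 0.5 * CL * rho * A * v^2
FM = 0.5 * 0.5 * 1.17 * 0.0348 * 42.02^2
v^2 = 1765.6804
FM = 0.5 * 0.5 * 1.17 * 0.0348 * 1765.6804 = 17.9729 N

17.9729 N


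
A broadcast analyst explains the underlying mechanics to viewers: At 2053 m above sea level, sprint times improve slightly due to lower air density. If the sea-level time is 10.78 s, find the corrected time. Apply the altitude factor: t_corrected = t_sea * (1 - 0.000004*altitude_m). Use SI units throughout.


Correction factor = 1 - 0.000004 * 2053 = 0.991788
t_corrected = t_sea * factor = 10.78 * 0.991788
t_corrected = 10.6915 s

10.6915 s


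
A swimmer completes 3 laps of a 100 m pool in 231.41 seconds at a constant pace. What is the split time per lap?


Split time = total_time / n_laps = 231.41 / 3
Split time = 77.1367 s per lap

77.1367 s


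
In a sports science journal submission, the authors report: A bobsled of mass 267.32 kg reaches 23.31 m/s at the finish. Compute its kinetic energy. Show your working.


KE = 0.5 * m * v^2
KE = 0.5 * 267.32 * 23.31^2
KE = 0.5 * 267.32 * 543.3561 = 72624.9763 J

72624.9763 J


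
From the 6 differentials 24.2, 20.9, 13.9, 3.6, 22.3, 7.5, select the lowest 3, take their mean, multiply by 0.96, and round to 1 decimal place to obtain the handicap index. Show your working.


All differentials: 24.2, 20.9, 13.9, 3.6, 22.3, 7.5
Sorted: 3.6, 7.5, 13.9, 20.9, 22.3, 24.2
Best 3: 3.6, 7.5, 13.9
Average of best = 25 / 3 = 8.3333
Raw index = 8.3333 * 0.96 = 8
Handicap index = round(8, 1) = 8.0

8.0


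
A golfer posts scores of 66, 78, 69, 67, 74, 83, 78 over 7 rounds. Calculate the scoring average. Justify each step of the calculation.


Average = sum / n
Sum = 515
Average = 515 / 7 = 73.5714

73.5714


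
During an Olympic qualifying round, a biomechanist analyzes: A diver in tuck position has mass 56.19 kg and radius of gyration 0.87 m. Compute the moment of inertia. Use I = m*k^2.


I = m * k^2
I = 56.19 * 0.87^2
I = 56.19 * 0.7569 = 42.5302 kg*m^2

42.5302 kg*m^2


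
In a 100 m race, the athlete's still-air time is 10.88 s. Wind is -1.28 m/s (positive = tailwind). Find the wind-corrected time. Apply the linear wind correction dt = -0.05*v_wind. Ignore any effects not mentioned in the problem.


dt = -0.05 * v_wind = -0.05 * -1.28 = 0.064 s
t_corrected = t_still + dt = 10.88 + (0.064)
t_corrected = 10.944 s

10.944 s


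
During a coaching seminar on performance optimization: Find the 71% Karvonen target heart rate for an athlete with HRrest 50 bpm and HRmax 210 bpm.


Target = HRrest + pct*(HRmax - HRrest)
Heart rate reserve = HRmax - HRrest = 210 - 50 = 160 bpm
Fraction = 71% = 0.71
Target = 50 + 0.71 * 160
Target = 50 + 113.6 = 163.6 bpm

163.6 bpm


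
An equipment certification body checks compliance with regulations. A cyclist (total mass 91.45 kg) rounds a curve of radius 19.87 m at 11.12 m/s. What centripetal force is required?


Fc = m * v^2 / r
v^2 = 11.12^2 = 123.6544
Fc = 91.45 * 123.6544 / 19.87
Fc = 11308.1949 / 19.87 = 569.109 N

569.109 N


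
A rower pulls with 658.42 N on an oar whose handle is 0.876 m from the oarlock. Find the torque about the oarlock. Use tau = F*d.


tau = F * d
tau = 658.42 * 0.876
tau = 576.7759 N*m

576.7759 N*m


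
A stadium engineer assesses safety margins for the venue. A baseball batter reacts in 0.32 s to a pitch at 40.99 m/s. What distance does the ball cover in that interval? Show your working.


d = v * t
d = 40.99 * 0.32
d = 13.1168 m

13.1168 m


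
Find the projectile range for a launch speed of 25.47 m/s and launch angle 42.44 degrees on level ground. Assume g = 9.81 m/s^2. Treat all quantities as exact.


R = v^2 * sin(2*theta) / g
Convert angle to radians: theta = 42.44 deg = 0.7407 rad
sin(2*theta) = sin(1.4814) = 0.996
R = 25.47^2 * 0.996 / 9.81
R = 648.7209 * 0.996 / 9.81 = 65.8647 m

65.8647 m


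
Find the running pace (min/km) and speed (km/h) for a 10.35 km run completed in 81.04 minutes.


Pace = time / distance = 81.04 min / 10.35 km = 7.83 min/km
Speed = distance / time_in_hours = 10.35 / 1.3507 hr
Speed = 7.6629 km/h

7.83 min/km, 7.6629 km/h


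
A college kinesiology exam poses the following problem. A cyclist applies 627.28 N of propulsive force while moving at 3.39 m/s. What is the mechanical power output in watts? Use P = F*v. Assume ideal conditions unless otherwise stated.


P = F * v
P = 627.28 * 3.39
P = 2126.4792 W

2126.4792 W


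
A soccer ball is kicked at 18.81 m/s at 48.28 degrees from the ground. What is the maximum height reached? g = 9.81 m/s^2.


H = (v*sin(theta))^2 / (2*g)
vy = v*sin(theta) = 18.81 * sin(48.28 deg) = 14.0399 m/s
H = vy^2 / (2*g) = 197.1187 / (2*9.81)
H = 197.1187 / 19.62 = 10.0468 m

10.0468 m


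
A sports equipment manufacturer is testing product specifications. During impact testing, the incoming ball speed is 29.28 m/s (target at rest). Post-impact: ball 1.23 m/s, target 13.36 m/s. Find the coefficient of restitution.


e = (v2_after - v1_after) / (v1_before - v2_before)
Numerator = 13.36 - 1.23 = 12.13
Denominator = 29.28 - 0 = 29.28
e = 12.13 / 29.28 = 0.4143

0.4143


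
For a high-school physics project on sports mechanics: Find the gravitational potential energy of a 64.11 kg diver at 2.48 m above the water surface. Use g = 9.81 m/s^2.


PE = m * g * h
PE = 64.11 * 9.81 * 2.48
PE = 628.9191 * 2.48 = 1559.7194 J

1559.7194 J


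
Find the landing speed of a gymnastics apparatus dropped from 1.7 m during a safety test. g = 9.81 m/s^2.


v = sqrt(2 * g * h)
v = sqrt(2 * 9.81 * 1.7)
v = sqrt(33.354) = 5.7753 m/s

5.7753 m/s


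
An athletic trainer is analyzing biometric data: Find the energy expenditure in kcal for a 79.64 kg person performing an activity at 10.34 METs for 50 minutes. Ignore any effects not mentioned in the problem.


kcal = MET * mass * time_hr
Convert time: 50 min = 0.8333 hr
kcal = 10.34 * 79.64 * 0.8333
kcal = 686.2313 kcal

686.2313 kcal


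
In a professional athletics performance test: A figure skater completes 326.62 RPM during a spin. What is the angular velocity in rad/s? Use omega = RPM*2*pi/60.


omega = RPM * 2 * pi / 60
omega = 326.62 * 2 * 3.14159 / 60
omega = 2052.214 / 60 = 34.2036 rad/s

34.2036 rad/s


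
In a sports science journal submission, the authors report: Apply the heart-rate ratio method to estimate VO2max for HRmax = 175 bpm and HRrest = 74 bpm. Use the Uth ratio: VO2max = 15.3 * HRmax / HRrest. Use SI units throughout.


VO2max = 15.3 * HRmax / HRrest
VO2max = 15.3 * 175 / 74
VO2max = 2677.5 / 74 = 36.1824 mL/kg/min

36.1824 mL/kg/min


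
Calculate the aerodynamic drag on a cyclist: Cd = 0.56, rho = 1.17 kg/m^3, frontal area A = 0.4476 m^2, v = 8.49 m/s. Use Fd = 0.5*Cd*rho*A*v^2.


Fd = 0.5 * Cd * rho * A * v^2
Fd = 0.5 * 0.56 * 1.17 * 0.4476 * 8.49^2
v^2 = 72.0801
Fd = 0.5 * 0.56 * 1.17 * 0.4476 * 72.0801 = 10.5694 N

10.5694 N


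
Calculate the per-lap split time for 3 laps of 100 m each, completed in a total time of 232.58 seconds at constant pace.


Split time = total_time / n_laps = 232.58 / 3
Split time = 77.5267 s per lap

77.5267 s


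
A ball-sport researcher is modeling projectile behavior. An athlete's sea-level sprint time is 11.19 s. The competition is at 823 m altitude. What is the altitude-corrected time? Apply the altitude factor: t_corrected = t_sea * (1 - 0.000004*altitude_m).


Correction factor = 1 - 0.000004 * 823 = 0.996708
t_corrected = t_sea * factor = 11.19 * 0.996708
t_corrected = 11.1532 s

11.1532 s


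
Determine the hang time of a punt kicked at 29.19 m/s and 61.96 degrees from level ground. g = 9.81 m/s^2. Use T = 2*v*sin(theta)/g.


T = 2*v*sin(theta)/g
sin(theta) = sin(61.96 deg) = 0.8826
T = 2*29.19*0.8826 / 9.81
T = 51.5273 / 9.81 = 5.2525 s

5.2525 s


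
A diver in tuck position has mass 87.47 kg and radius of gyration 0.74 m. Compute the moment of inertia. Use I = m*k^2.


I = m * k^2
I = 87.47 * 0.74^2
I = 87.47 * 0.5476 = 47.8986 kg*m^2

47.8986 kg*m^2


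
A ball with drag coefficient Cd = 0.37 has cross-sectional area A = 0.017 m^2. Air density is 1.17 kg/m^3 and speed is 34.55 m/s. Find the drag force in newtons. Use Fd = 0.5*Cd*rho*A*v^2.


Fd = 0.5 * Cd * rho * A * v^2
Fd = 0.5 * 0.37 * 1.17 * 0.017 * 34.55^2
v^2 = 1193.7025
Fd = 0.5 * 0.37 * 1.17 * 0.017 * 1193.7025 = 4.3924 N

4.3924 N


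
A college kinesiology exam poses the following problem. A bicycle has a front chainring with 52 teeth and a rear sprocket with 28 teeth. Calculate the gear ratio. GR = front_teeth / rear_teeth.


GR = front_teeth / rear_teeth
GR = 52 / 28
GR = 1.8571

1.8571


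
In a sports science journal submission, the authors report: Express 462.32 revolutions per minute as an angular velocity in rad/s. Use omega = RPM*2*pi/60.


omega = RPM * 2 * pi / 60
omega = 462.32 * 2 * 3.14159 / 60
omega = 2904.8422 / 60 = 48.414 rad/s

48.414 rad/s


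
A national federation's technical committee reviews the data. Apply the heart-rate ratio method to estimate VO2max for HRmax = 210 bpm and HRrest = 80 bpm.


VO2max = 15.3 * HRmax / HRrest
VO2max = 15.3 * 210 / 80
VO2max = 3213 / 80 = 40.1625 mL/kg/min

40.1625 mL/kg/min


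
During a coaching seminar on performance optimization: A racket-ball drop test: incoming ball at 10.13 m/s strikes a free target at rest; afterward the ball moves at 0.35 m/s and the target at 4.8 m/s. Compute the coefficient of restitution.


e = (v2_after - v1_after) / (v1_before - v2_before)
Numerator = 4.8 - 0.35 = 4.45
Denominator = 10.13 - 0 = 10.13
e = 4.45 / 10.13 = 0.4393

0.4393


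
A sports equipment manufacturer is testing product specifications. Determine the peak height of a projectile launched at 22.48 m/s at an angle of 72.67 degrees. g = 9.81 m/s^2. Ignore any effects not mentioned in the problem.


H = (v*sin(theta))^2 / (2*g)
vy = v*sin(theta) = 22.48 * sin(72.67 deg) = 21.4595 m/s
H = vy^2 / (2*g) = 460.511 / (2*9.81)
H = 460.511 / 19.62 = 23.4715 m

23.4715 m


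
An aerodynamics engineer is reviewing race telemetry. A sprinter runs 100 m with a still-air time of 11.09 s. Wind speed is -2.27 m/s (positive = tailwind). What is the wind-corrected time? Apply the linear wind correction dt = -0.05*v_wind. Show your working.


dt = -0.05 * v_wind = -0.05 * -2.27 = 0.1135 s
t_corrected = t_still + dt = 11.09 + (0.1135)
t_corrected = 11.2035 s

11.2035 s


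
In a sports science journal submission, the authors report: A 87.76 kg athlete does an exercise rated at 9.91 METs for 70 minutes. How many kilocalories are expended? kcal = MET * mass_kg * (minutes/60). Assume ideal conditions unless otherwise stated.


kcal = MET * mass * time_hr
Convert time: 70 min = 1.1667 hr
kcal = 9.91 * 87.76 * 1.1667
kcal = 1014.6519 kcal

1014.6519 kcal
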